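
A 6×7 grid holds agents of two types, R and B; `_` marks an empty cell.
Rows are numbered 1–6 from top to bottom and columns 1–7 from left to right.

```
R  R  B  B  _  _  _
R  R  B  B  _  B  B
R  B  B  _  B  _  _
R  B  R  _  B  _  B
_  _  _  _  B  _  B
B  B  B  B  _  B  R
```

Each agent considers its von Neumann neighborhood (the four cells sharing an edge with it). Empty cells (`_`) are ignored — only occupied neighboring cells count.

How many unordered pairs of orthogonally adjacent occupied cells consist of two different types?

Scan each occupied cell's neighbors to the right and below so each pair is counted once.
From row 1: 1 unlike of 7 pairs (running 1/7).
From row 2: 2 unlike of 7 pairs (running 3/14).
From row 3: 2 unlike of 6 pairs (running 5/20).
From row 4: 2 unlike of 4 pairs (running 7/24).
From row 5: 1 unlike of 1 pairs (running 8/25).
From row 6: 1 unlike of 4 pairs (running 9/29).
Total adjacent occupied pairs: 29; unlike-type pairs: 9.

9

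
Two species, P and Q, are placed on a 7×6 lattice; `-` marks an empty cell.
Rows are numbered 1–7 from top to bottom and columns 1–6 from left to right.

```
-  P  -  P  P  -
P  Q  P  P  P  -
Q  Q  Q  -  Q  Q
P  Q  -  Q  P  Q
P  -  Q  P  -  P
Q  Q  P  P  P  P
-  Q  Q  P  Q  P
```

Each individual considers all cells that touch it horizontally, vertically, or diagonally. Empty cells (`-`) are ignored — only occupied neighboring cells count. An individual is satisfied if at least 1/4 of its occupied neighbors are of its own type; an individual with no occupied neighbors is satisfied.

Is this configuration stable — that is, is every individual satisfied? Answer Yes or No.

Row 1: (1,2)P 2/3 ✓ · (1,4)P 4/4 ✓ · (1,5)P 3/3 ✓
Row 2: (2,1)P 1/4 ✓ · (2,2)Q 3/6 ✓ · (2,3)P 3/6 ✓ · (2,4)P 4/6 ✓ · (2,5)P 3/5 ✓
Row 3: (3,1)Q 3/5 ✓ · (3,2)Q 4/7 ✓ · (3,3)Q 4/6 ✓ · (3,5)Q 3/6 ✓ · (3,6)Q 2/4 ✓
Row 4: (4,1)P 1/4 ✓ · (4,2)Q 4/6 ✓ · (4,4)Q 3/5 ✓ · (4,5)P 2/6 ✓ · (4,6)Q 2/4 ✓
Row 5: (5,1)P 1/4 ✓ · (5,3)Q 3/6 ✓ · (5,4)P 4/6 ✓ · (5,6)P 3/4 ✓
Row 6: (6,1)Q 2/3 ✓ · (6,2)Q 4/6 ✓ · (6,3)P 3/7 ✓ · (6,4)P 4/7 ✓ · (6,5)P 6/7 ✓ · (6,6)P 3/4 ✓
Row 7: (7,2)Q 3/4 ✓ · (7,3)Q 2/5 ✓ · (7,4)P 3/5 ✓ · (7,5)Q 0/5 ✗ · (7,6)P 2/3 ✓
For instance (7,5) has only 0/5 same-type neighbors, below 1/4.

No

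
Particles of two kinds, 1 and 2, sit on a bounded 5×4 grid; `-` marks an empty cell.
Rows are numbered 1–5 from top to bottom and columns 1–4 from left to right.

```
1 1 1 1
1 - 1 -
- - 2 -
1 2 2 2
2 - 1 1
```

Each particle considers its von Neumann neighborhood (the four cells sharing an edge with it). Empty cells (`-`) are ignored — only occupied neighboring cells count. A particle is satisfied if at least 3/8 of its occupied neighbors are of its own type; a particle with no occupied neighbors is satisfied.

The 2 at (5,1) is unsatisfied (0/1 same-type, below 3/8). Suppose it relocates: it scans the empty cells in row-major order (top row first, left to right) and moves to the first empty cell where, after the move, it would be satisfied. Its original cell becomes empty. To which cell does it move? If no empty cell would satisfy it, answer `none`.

Vacating (5,1). Empty cells in order:
  (2,2): 0/3 same-type → still unsatisfied.
  (2,4): 0/2 same-type → still unsatisfied.
  (3,1): 0/2 same-type → still unsatisfied.
  (3,2): 2/2 same-type → satisfied — stop here.

(3,2)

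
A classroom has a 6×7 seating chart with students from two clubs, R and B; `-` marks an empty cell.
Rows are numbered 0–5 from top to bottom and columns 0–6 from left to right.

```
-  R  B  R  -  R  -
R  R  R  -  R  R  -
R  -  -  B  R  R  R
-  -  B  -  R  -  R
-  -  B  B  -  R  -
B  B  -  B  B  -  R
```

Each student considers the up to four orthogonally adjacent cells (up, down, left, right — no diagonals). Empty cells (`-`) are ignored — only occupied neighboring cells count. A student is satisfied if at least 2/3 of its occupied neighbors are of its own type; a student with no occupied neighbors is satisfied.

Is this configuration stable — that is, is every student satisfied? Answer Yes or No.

(0,1)R 1/2 unhappy
(0,2)B 0/3 unhappy
(0,3)R 0/1 unhappy
(0,5)R 1/1 ok
(1,0)R 2/2 ok
(1,1)R 3/3 ok
(1,2)R 1/2 unhappy
(1,4)R 2/2 ok
(1,5)R 3/3 ok
(2,0)R 1/1 ok
(2,3)B 0/1 unhappy
(2,4)R 3/4 ok
(2,5)R 3/3 ok
(2,6)R 2/2 ok
(3,2)B 1/1 ok
(3,4)R 1/1 ok
(3,6)R 1/1 ok
(4,2)B 2/2 ok
(4,3)B 2/2 ok
(4,5)R 0/0 ok
(5,0)B 1/1 ok
(5,1)B 1/1 ok
(5,3)B 2/2 ok
(5,4)B 1/1 ok
(5,6)R 0/0 ok
For instance (0,1) has only 1/2 same-type neighbors, below 2/3.

No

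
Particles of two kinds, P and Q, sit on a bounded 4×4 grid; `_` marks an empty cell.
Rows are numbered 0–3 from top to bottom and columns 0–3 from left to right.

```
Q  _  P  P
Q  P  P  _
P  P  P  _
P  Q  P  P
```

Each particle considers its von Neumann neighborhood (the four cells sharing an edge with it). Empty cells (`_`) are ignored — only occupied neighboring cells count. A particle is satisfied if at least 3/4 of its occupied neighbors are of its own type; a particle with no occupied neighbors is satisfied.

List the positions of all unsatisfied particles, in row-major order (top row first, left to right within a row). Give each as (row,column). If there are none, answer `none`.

(1,0), (1,1), (2,0), (3,0), (3,1), (3,2)

(0,0)Q 1/1 ok
(0,2)P 2/2 ok
(0,3)P 1/1 ok
(1,0)Q 1/3 unhappy
(1,1)P 2/3 unhappy
(1,2)P 3/3 ok
(2,0)P 2/3 unhappy
(2,1)P 3/4 ok
(2,2)P 3/3 ok
(3,0)P 1/2 unhappy
(3,1)Q 0/3 unhappy
(3,2)P 2/3 unhappy
(3,3)P 1/1 ok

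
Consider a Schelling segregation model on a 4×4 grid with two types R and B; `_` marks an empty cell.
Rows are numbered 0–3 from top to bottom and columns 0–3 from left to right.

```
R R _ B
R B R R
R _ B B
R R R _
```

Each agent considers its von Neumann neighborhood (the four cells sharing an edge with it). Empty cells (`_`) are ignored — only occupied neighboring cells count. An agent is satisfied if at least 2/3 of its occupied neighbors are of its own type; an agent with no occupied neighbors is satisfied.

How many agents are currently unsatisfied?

8

Row 0: (0,0)R 2/2 ✓ · (0,1)R 1/2 ✗ · (0,3)B 0/1 ✗
Row 1: (1,0)R 2/3 ✓ · (1,1)B 0/3 ✗ · (1,2)R 1/3 ✗ · (1,3)R 1/3 ✗
Row 2: (2,0)R 2/2 ✓ · (2,2)B 1/3 ✗ · (2,3)B 1/2 ✗
Row 3: (3,0)R 2/2 ✓ · (3,1)R 2/2 ✓ · (3,2)R 1/2 ✗
Unsatisfied: (0,1), (0,3), (1,1), (1,2), (1,3), (2,2), (2,3), (3,2) — 8 in total.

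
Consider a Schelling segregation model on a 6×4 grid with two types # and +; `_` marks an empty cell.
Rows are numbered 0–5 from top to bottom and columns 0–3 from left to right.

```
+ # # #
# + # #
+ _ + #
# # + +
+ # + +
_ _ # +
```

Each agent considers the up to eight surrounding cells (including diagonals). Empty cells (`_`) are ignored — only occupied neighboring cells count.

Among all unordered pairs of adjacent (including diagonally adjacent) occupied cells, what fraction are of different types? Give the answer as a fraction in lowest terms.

25/53

Scan each occupied cell's neighbors to the right and below (and the two forward diagonals) so each pair is counted once.
Row 0: +(0,0)–#(0,1)≠ +(0,0)–#(1,0)≠ +(0,0)–+(1,1)= #(0,1)–#(0,2)= #(0,1)–+(1,1)≠ #(0,1)–#(1,2)= #(0,1)–#(1,0)= #(0,2)–#(0,3)= #(0,2)–#(1,2)= #(0,2)–#(1,3)= #(0,2)–+(1,1)≠ #(0,3)–#(1,3)= #(0,3)–#(1,2)=  → 4/13 unlike.
Row 1: #(1,0)–+(1,1)≠ #(1,0)–+(2,0)≠ +(1,1)–#(1,2)≠ +(1,1)–+(2,2)= +(1,1)–+(2,0)= #(1,2)–#(1,3)= #(1,2)–+(2,2)≠ #(1,2)–#(2,3)= #(1,3)–#(2,3)= #(1,3)–+(2,2)≠  → 5/10 unlike.
Row 2: +(2,0)–#(3,0)≠ +(2,0)–#(3,1)≠ +(2,2)–#(2,3)≠ +(2,2)–+(3,2)= +(2,2)–+(3,3)= +(2,2)–#(3,1)≠ #(2,3)–+(3,3)≠ #(2,3)–+(3,2)≠  → 6/8 unlike.
Row 3: #(3,0)–#(3,1)= #(3,0)–+(4,0)≠ #(3,0)–#(4,1)= #(3,1)–+(3,2)≠ #(3,1)–#(4,1)= #(3,1)–+(4,2)≠ #(3,1)–+(4,0)≠ +(3,2)–+(3,3)= +(3,2)–+(4,2)= +(3,2)–+(4,3)= +(3,2)–#(4,1)≠ +(3,3)–+(4,3)= +(3,3)–+(4,2)=  → 5/13 unlike.
Row 4: +(4,0)–#(4,1)≠ #(4,1)–+(4,2)≠ #(4,1)–#(5,2)= +(4,2)–+(4,3)= +(4,2)–#(5,2)≠ +(4,2)–+(5,3)= +(4,3)–+(5,3)= +(4,3)–#(5,2)≠  → 4/8 unlike.
Row 5: #(5,2)–+(5,3)≠  → 1/1 unlike.
Total adjacent occupied pairs: 53; unlike-type pairs: 25.
25/53 is already in lowest terms.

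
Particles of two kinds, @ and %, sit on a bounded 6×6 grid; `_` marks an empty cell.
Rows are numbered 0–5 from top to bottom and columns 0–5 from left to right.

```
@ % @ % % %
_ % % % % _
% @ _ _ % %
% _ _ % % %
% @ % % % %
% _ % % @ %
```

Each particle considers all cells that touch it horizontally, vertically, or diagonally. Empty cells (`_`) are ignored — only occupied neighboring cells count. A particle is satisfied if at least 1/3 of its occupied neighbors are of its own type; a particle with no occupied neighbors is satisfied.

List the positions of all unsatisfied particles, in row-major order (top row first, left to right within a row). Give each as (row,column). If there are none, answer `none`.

(0,0), (0,2), (2,1), (4,1), (5,4)

Row 0: (0,0)@ 0/2 not · (0,1)% 2/4 satisfied · (0,2)@ 0/5 not · (0,3)% 4/5 satisfied · (0,4)% 4/4 satisfied · (0,5)% 2/2 satisfied
Row 1: (1,1)% 3/6 satisfied · (1,2)% 4/6 satisfied · (1,3)% 5/6 satisfied · (1,4)% 6/6 satisfied
Row 2: (2,0)% 2/3 satisfied · (2,1)@ 0/4 not · (2,4)% 6/6 satisfied · (2,5)% 4/4 satisfied
Row 3: (3,0)% 2/4 satisfied · (3,3)% 5/5 satisfied · (3,4)% 7/7 satisfied · (3,5)% 5/5 satisfied
Row 4: (4,0)% 2/3 satisfied · (4,1)@ 0/5 not · (4,2)% 4/5 satisfied · (4,3)% 6/7 satisfied · (4,4)% 7/8 satisfied · (4,5)% 4/5 satisfied
Row 5: (5,0)% 1/2 satisfied · (5,2)% 3/4 satisfied · (5,3)% 4/5 satisfied · (5,4)@ 0/5 not · (5,5)% 2/3 satisfied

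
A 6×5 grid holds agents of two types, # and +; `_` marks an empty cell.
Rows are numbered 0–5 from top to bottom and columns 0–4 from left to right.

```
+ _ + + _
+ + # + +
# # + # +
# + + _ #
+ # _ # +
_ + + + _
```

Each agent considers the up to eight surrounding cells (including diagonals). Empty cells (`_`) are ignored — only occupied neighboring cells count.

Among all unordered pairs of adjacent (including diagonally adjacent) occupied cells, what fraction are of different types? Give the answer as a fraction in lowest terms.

31/60

Scan each occupied cell's neighbors to the right and below (and the two forward diagonals) so each pair is counted once.
Row 0: +(0,0)–+(1,0)= +(0,0)–+(1,1)= +(0,2)–+(0,3)= +(0,2)–#(1,2)≠ +(0,2)–+(1,3)= +(0,2)–+(1,1)= +(0,3)–+(1,3)= +(0,3)–+(1,4)= +(0,3)–#(1,2)≠  → 2/9 unlike.
Row 1: +(1,0)–+(1,1)= +(1,0)–#(2,0)≠ +(1,0)–#(2,1)≠ +(1,1)–#(1,2)≠ +(1,1)–#(2,1)≠ +(1,1)–+(2,2)= +(1,1)–#(2,0)≠ #(1,2)–+(1,3)≠ #(1,2)–+(2,2)≠ #(1,2)–#(2,3)= #(1,2)–#(2,1)= +(1,3)–+(1,4)= +(1,3)–#(2,3)≠ +(1,3)–+(2,4)= +(1,3)–+(2,2)= +(1,4)–+(2,4)= +(1,4)–#(2,3)≠  → 9/17 unlike.
Row 2: #(2,0)–#(2,1)= #(2,0)–#(3,0)= #(2,0)–+(3,1)≠ #(2,1)–+(2,2)≠ #(2,1)–+(3,1)≠ #(2,1)–+(3,2)≠ #(2,1)–#(3,0)= +(2,2)–#(2,3)≠ +(2,2)–+(3,2)= +(2,2)–+(3,1)= #(2,3)–+(2,4)≠ #(2,3)–#(3,4)= #(2,3)–+(3,2)≠ +(2,4)–#(3,4)≠  → 8/14 unlike.
Row 3: #(3,0)–+(3,1)≠ #(3,0)–+(4,0)≠ #(3,0)–#(4,1)= +(3,1)–+(3,2)= +(3,1)–#(4,1)≠ +(3,1)–+(4,0)= +(3,2)–#(4,3)≠ +(3,2)–#(4,1)≠ #(3,4)–+(4,4)≠ #(3,4)–#(4,3)=  → 6/10 unlike.
Row 4: +(4,0)–#(4,1)≠ +(4,0)–+(5,1)= #(4,1)–+(5,1)≠ #(4,1)–+(5,2)≠ #(4,3)–+(4,4)≠ #(4,3)–+(5,3)≠ #(4,3)–+(5,2)≠ +(4,4)–+(5,3)=  → 6/8 unlike.
Row 5: +(5,1)–+(5,2)= +(5,2)–+(5,3)=  → 0/2 unlike.
Total adjacent occupied pairs: 60; unlike-type pairs: 31.
31/60 is already in lowest terms.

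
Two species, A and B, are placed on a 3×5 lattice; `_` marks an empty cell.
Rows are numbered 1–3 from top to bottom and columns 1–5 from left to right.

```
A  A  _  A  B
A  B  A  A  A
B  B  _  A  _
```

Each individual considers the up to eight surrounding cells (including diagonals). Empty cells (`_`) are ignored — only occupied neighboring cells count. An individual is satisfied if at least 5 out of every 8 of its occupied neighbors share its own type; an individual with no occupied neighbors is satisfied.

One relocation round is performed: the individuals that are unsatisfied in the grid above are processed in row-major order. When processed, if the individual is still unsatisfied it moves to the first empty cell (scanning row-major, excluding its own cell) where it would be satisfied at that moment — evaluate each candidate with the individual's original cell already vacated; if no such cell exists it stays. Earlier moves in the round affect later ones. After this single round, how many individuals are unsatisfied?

Initially unsatisfied (in order): (1,5), (2,1), (2,2), (3,2).
  (1,5): no empty cell satisfies it; stays.
  (2,1) → (1,3).
  (2,2): no empty cell satisfies it; stays.
  (3,2): now satisfied by earlier moves; stays.
Resulting grid:
A A A A B
_ B A A A
B B _ A _
Unsatisfied now: (1,1), (1,5), (2,2).

3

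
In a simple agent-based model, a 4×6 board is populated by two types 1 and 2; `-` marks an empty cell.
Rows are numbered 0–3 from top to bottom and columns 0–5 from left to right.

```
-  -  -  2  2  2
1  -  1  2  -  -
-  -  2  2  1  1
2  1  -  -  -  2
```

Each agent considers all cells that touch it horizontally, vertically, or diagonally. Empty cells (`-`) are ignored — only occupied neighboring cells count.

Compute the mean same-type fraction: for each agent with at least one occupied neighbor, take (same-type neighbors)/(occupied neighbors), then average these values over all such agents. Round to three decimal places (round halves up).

(0,3)2 2/3
(0,4)2 3/3
(0,5)2 1/1
(1,0)1 — no occupied neighbors
(1,2)1 0/4
(1,3)2 4/6
(2,2)2 2/4
(2,3)2 2/4
(2,4)1 1/4
(2,5)1 1/2
(3,0)2 0/1
(3,1)1 0/2
(3,5)2 0/2
Sum over 12 agents: 2/3 + 3/3 + 1/1 + 0/4 + 4/6 + 2/4 + 2/4 + 1/4 + 1/2 + 0/1 + 0/2 + 0/2 = 61/12; mean = 61/12 ÷ 12 = 61/144 = 0.423611… → 0.424.

0.424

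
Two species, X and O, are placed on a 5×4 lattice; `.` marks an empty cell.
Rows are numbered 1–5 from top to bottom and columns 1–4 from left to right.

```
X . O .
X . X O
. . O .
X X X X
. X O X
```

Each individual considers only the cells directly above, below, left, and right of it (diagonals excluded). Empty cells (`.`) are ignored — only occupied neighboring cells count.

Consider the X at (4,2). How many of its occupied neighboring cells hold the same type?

3

Occupied neighbors of (4,2): (5,2)=X, (4,1)=X, (4,3)=X.
Same type (X): 3 of 3.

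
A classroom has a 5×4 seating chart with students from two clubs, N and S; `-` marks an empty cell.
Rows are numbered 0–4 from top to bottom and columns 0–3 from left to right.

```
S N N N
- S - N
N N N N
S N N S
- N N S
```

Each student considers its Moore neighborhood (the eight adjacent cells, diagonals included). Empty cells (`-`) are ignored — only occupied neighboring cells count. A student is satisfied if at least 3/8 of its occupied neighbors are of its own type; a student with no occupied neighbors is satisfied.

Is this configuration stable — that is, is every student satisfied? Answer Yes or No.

No

Row 0: (0,0)S 1/2 satisfied · (0,1)N 1/3 not · (0,2)N 3/4 satisfied · (0,3)N 2/2 satisfied
Row 1: (1,1)S 1/6 not · (1,3)N 4/4 satisfied
Row 2: (2,0)N 2/4 satisfied · (2,1)N 4/6 satisfied · (2,2)N 5/7 satisfied · (2,3)N 3/4 satisfied
Row 3: (3,0)S 0/4 not · (3,1)N 6/7 satisfied · (3,2)N 6/8 satisfied · (3,3)S 1/5 not
Row 4: (4,1)N 3/4 satisfied · (4,2)N 3/5 satisfied · (4,3)S 1/3 not
For instance (0,1) has only 1/3 same-type neighbors, below 3/8.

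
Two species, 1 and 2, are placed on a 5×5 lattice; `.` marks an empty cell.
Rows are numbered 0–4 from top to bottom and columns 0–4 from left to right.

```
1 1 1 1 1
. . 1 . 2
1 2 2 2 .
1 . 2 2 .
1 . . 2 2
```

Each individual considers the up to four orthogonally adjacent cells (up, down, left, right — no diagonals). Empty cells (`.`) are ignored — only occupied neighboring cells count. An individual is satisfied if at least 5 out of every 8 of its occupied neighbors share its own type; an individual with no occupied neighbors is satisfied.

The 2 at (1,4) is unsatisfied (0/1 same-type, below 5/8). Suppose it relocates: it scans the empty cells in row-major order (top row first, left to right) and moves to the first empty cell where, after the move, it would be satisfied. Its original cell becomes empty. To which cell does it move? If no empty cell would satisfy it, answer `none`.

Vacating (1,4). Empty cells in order:
  (1,0): 0/2 same-type → still unsatisfied.
  (1,1): 1/3 same-type → still unsatisfied.
  (1,3): 1/3 same-type → still unsatisfied.
  (2,4): 1/1 same-type → satisfied — stop here.

(2,4)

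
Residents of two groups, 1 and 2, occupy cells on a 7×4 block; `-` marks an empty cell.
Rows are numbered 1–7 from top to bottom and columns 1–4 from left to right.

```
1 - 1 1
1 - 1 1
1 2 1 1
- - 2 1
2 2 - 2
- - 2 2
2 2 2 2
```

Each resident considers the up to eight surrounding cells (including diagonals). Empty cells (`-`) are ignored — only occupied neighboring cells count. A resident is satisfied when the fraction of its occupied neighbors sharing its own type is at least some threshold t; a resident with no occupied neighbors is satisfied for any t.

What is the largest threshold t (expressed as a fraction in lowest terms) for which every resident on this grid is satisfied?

1/5

(1,1)1 1/1
(1,3)1 3/3
(1,4)1 3/3
(2,1)1 2/3
(2,3)1 5/6
(2,4)1 5/5
(3,1)1 1/2
(3,2)2 1/5
(3,3)1 4/6
(3,4)1 4/5
(4,3)2 3/6
(4,4)1 2/4
(5,1)2 1/1
(5,2)2 3/3
(5,4)2 3/4
(6,3)2 6/6
(6,4)2 4/4
(7,1)2 1/1
(7,2)2 3/3
(7,3)2 4/4
(7,4)2 3/3
The smallest same-type fraction is 1/5 at (3,2), which reduces to 1/5. Any threshold above that leaves this resident unsatisfied.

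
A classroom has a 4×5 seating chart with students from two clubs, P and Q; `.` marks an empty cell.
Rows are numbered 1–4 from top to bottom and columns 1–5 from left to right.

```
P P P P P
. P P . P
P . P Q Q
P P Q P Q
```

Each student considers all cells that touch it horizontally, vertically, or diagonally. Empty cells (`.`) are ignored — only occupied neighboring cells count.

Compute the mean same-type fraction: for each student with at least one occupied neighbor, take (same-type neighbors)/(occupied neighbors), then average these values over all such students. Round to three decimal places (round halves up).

0.753

(1,1)P 2/2
(1,2)P 4/4
(1,3)P 4/4
(1,4)P 4/4
(1,5)P 2/2
(2,2)P 6/6
(2,3)P 5/6
(2,5)P 2/4
(3,1)P 3/3
(3,3)P 4/6
(3,4)Q 3/7
(3,5)Q 2/4
(4,1)P 2/2
(4,2)P 3/4
(4,3)Q 1/4
(4,4)P 1/5
(4,5)Q 2/3
Sum over 17 students: 2/2 + 4/4 + 4/4 + 4/4 + 2/2 + 6/6 + 5/6 + 2/4 + 3/3 + 4/6 + 3/7 + 2/4 + 2/2 + 3/4 + 1/4 + 1/5 + 2/3 = 2687/210; mean = 2687/210 ÷ 17 = 2687/3570 = 0.752661… → 0.753.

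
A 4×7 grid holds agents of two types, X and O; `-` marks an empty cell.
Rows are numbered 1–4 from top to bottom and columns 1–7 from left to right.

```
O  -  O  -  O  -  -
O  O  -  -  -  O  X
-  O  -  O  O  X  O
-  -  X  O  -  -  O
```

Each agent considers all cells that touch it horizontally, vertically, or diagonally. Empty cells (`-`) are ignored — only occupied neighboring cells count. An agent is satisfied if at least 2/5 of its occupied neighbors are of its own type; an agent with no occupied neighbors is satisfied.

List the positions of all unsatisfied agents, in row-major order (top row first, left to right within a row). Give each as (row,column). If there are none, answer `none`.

(2,7), (3,6), (4,3)

(1,1)O 2/2 satisfied
(1,3)O 1/1 satisfied
(1,5)O 1/1 satisfied
(2,1)O 3/3 satisfied
(2,2)O 4/4 satisfied
(2,6)O 3/5 satisfied
(2,7)X 1/3 not
(3,2)O 2/3 satisfied
(3,4)O 2/3 satisfied
(3,5)O 3/4 satisfied
(3,6)X 1/5 not
(3,7)O 2/4 satisfied
(4,3)X 0/3 not
(4,4)O 2/3 satisfied
(4,7)O 1/2 satisfied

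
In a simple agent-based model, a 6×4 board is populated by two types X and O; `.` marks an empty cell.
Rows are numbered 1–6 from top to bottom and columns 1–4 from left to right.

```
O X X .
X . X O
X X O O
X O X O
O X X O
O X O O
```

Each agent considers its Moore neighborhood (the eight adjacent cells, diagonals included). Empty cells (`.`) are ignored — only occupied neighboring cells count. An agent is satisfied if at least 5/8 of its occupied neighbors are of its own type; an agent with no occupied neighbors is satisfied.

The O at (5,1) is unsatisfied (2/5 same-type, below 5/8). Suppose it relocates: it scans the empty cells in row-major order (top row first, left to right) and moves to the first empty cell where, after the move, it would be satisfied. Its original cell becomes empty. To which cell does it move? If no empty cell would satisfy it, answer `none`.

none

Vacating (5,1). Empty cells in order:
  (1,4): 1/3 same-type → still unsatisfied.
  (2,2): 2/8 same-type → still unsatisfied.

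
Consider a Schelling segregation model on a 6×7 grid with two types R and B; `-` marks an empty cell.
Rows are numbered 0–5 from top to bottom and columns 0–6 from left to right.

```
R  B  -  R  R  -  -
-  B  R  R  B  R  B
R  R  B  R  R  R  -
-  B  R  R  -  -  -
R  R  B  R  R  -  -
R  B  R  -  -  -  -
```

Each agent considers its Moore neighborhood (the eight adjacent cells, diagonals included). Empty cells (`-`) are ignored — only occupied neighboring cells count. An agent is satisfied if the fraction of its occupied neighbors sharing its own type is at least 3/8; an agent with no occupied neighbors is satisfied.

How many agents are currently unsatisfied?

10

Row 0: (0,0)R 0/2 unhappy · (0,1)B 1/3 unhappy · (0,3)R 3/4 ok · (0,4)R 3/4 ok
Row 1: (1,1)B 2/6 unhappy · (1,2)R 4/7 ok · (1,3)R 5/7 ok · (1,4)B 0/7 unhappy · (1,5)R 3/5 ok · (1,6)B 0/2 unhappy
Row 2: (2,0)R 1/3 unhappy · (2,1)R 3/6 ok · (2,2)B 2/8 unhappy · (2,3)R 5/7 ok · (2,4)R 5/6 ok · (2,5)R 2/4 ok
Row 3: (3,1)B 2/7 unhappy · (3,2)R 5/8 ok · (3,3)R 5/7 ok
Row 4: (4,0)R 2/4 ok · (4,1)R 4/7 ok · (4,2)B 2/7 unhappy · (4,3)R 4/5 ok · (4,4)R 2/2 ok
Row 5: (5,0)R 2/3 ok · (5,1)B 1/5 unhappy · (5,2)R 2/4 ok
Unsatisfied: (0,0), (0,1), (1,1), (1,4), (1,6), (2,0), (2,2), (3,1), (4,2), (5,1) — 10 in total.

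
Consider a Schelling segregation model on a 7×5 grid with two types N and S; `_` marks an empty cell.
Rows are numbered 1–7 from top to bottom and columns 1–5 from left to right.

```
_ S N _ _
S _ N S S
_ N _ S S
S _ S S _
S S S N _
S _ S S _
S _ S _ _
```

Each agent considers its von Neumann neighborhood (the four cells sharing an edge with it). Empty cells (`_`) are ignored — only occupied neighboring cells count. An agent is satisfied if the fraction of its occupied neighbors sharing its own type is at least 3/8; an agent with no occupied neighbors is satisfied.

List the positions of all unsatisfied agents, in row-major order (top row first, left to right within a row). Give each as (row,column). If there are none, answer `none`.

(1,2), (5,4)

(1,2)S 0/1 not
(1,3)N 1/2 satisfied
(2,1)S 0/0 satisfied
(2,3)N 1/2 satisfied
(2,4)S 2/3 satisfied
(2,5)S 2/2 satisfied
(3,2)N 0/0 satisfied
(3,4)S 3/3 satisfied
(3,5)S 2/2 satisfied
(4,1)S 1/1 satisfied
(4,3)S 2/2 satisfied
(4,4)S 2/3 satisfied
(5,1)S 3/3 satisfied
(5,2)S 2/2 satisfied
(5,3)S 3/4 satisfied
(5,4)N 0/3 not
(6,1)S 2/2 satisfied
(6,3)S 3/3 satisfied
(6,4)S 1/2 satisfied
(7,1)S 1/1 satisfied
(7,3)S 1/1 satisfied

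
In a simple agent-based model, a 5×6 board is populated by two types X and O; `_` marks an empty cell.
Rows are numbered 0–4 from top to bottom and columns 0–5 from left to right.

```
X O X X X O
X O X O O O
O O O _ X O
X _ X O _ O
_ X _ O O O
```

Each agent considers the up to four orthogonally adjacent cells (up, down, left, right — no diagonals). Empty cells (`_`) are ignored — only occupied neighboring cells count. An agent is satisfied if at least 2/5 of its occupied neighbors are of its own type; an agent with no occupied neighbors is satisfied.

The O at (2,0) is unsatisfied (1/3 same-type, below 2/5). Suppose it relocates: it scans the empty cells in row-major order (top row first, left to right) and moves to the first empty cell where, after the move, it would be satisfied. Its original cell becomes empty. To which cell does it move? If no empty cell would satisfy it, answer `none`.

(2,3)

Vacating (2,0). Empty cells in order:
  (2,3): 3/4 same-type → satisfied — stop here.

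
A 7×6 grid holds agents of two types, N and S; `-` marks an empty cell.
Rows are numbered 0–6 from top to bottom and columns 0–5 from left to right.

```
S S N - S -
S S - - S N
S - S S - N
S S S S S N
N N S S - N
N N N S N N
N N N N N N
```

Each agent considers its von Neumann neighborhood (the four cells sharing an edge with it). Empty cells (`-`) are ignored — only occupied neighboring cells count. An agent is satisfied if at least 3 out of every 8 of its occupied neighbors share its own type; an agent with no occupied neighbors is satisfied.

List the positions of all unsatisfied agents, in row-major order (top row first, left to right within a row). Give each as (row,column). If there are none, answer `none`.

(0,2), (5,3)

Row 0: (0,0)S 2/2 satisfied · (0,1)S 2/3 satisfied · (0,2)N 0/1 not · (0,4)S 1/1 satisfied
Row 1: (1,0)S 3/3 satisfied · (1,1)S 2/2 satisfied · (1,4)S 1/2 satisfied · (1,5)N 1/2 satisfied
Row 2: (2,0)S 2/2 satisfied · (2,2)S 2/2 satisfied · (2,3)S 2/2 satisfied · (2,5)N 2/2 satisfied
Row 3: (3,0)S 2/3 satisfied · (3,1)S 2/3 satisfied · (3,2)S 4/4 satisfied · (3,3)S 4/4 satisfied · (3,4)S 1/2 satisfied · (3,5)N 2/3 satisfied
Row 4: (4,0)N 2/3 satisfied · (4,1)N 2/4 satisfied · (4,2)S 2/4 satisfied · (4,3)S 3/3 satisfied · (4,5)N 2/2 satisfied
Row 5: (5,0)N 3/3 satisfied · (5,1)N 4/4 satisfied · (5,2)N 2/4 satisfied · (5,3)S 1/4 not · (5,4)N 2/3 satisfied · (5,5)N 3/3 satisfied
Row 6: (6,0)N 2/2 satisfied · (6,1)N 3/3 satisfied · (6,2)N 3/3 satisfied · (6,3)N 2/3 satisfied · (6,4)N 3/3 satisfied · (6,5)N 2/2 satisfied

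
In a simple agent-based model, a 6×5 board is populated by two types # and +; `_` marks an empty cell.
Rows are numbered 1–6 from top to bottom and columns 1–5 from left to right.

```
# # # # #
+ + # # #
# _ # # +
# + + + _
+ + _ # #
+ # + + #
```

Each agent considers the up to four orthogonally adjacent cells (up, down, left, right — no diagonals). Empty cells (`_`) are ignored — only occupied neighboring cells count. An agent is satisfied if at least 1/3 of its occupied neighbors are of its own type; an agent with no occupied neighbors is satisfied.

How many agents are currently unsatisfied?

Row 1: (1,1)# 1/2 ✓ · (1,2)# 2/3 ✓ · (1,3)# 3/3 ✓ · (1,4)# 3/3 ✓ · (1,5)# 2/2 ✓
Row 2: (2,1)+ 1/3 ✓ · (2,2)+ 1/3 ✓ · (2,3)# 3/4 ✓ · (2,4)# 4/4 ✓ · (2,5)# 2/3 ✓
Row 3: (3,1)# 1/2 ✓ · (3,3)# 2/3 ✓ · (3,4)# 2/4 ✓ · (3,5)+ 0/2 ✗
Row 4: (4,1)# 1/3 ✓ · (4,2)+ 2/3 ✓ · (4,3)+ 2/3 ✓ · (4,4)+ 1/3 ✓
Row 5: (5,1)+ 2/3 ✓ · (5,2)+ 2/3 ✓ · (5,4)# 1/3 ✓ · (5,5)# 2/2 ✓
Row 6: (6,1)+ 1/2 ✓ · (6,2)# 0/3 ✗ · (6,3)+ 1/2 ✓ · (6,4)+ 1/3 ✓ · (6,5)# 1/2 ✓
Unsatisfied: (3,5), (6,2) — 2 in total.

2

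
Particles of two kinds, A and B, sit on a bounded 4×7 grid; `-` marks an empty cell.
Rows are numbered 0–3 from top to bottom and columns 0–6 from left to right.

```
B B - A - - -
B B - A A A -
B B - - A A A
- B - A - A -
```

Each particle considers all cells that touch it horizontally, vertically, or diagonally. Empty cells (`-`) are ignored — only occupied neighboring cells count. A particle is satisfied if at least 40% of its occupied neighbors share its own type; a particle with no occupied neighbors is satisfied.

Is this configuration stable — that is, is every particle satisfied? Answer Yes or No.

(0,0)B 3/3 ✓
(0,1)B 3/3 ✓
(0,3)A 2/2 ✓
(1,0)B 5/5 ✓
(1,1)B 5/5 ✓
(1,3)A 3/3 ✓
(1,4)A 5/5 ✓
(1,5)A 4/4 ✓
(2,0)B 4/4 ✓
(2,1)B 4/4 ✓
(2,4)A 6/6 ✓
(2,5)A 5/5 ✓
(2,6)A 3/3 ✓
(3,1)B 2/2 ✓
(3,3)A 1/1 ✓
(3,5)A 3/3 ✓
All meet the threshold, so the configuration is stable.

Yes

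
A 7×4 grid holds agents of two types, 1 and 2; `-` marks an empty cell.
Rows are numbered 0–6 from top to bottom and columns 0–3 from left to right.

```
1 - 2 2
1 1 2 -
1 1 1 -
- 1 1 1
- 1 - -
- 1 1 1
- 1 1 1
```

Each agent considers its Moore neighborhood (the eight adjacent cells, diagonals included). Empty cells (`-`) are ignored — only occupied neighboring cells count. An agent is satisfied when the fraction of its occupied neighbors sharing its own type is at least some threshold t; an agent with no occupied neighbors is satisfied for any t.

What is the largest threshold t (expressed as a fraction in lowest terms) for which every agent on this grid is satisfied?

2/5

Row 0: (0,0)1 2/2 · (0,2)2 2/3 · (0,3)2 2/2
Row 1: (1,0)1 4/4 · (1,1)1 5/7 · (1,2)2 2/5
Row 2: (2,0)1 4/4 · (2,1)1 6/7 · (2,2)1 5/6
Row 3: (3,1)1 5/5 · (3,2)1 5/5 · (3,3)1 2/2
Row 4: (4,1)1 4/4
Row 5: (5,1)1 4/4 · (5,2)1 6/6 · (5,3)1 3/3
Row 6: (6,1)1 3/3 · (6,2)1 5/5 · (6,3)1 3/3
The smallest same-type fraction is 2/5 at (1,2), which reduces to 2/5. Any threshold above that leaves this agent unsatisfied.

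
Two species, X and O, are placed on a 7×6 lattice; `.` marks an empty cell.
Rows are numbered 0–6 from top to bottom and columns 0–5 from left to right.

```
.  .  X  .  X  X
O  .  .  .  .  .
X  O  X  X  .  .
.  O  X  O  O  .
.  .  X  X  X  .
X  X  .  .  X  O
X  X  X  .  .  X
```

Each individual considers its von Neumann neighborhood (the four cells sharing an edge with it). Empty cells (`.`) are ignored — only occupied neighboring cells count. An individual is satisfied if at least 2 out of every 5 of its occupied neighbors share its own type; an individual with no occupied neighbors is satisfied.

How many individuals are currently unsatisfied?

6

(0,2)X 0/0 ✓
(0,4)X 1/1 ✓
(0,5)X 1/1 ✓
(1,0)O 0/1 ✗
(2,0)X 0/2 ✗
(2,1)O 1/3 ✗
(2,2)X 2/3 ✓
(2,3)X 1/2 ✓
(3,1)O 1/2 ✓
(3,2)X 2/4 ✓
(3,3)O 1/4 ✗
(3,4)O 1/2 ✓
(4,2)X 2/2 ✓
(4,3)X 2/3 ✓
(4,4)X 2/3 ✓
(5,0)X 2/2 ✓
(5,1)X 2/2 ✓
(5,4)X 1/2 ✓
(5,5)O 0/2 ✗
(6,0)X 2/2 ✓
(6,1)X 3/3 ✓
(6,2)X 1/1 ✓
(6,5)X 0/1 ✗
Unsatisfied: (1,0), (2,0), (2,1), (3,3), (5,5), (6,5) — 6 in total.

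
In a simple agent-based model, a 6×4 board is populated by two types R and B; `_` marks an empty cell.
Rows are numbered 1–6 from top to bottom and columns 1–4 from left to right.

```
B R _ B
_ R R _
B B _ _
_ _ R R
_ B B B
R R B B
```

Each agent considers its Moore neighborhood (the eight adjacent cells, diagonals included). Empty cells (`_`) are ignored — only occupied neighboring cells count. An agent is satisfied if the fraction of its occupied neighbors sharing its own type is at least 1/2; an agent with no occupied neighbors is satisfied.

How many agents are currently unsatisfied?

8

(1,1)B 0/2 ✗
(1,2)R 2/3 ✓
(1,4)B 0/1 ✗
(2,2)R 2/5 ✗
(2,3)R 2/4 ✓
(3,1)B 1/2 ✓
(3,2)B 1/4 ✗
(4,3)R 1/5 ✗
(4,4)R 1/3 ✗
(5,2)B 2/5 ✗
(5,3)B 4/7 ✓
(5,4)B 3/5 ✓
(6,1)R 1/2 ✓
(6,2)R 1/4 ✗
(6,3)B 4/5 ✓
(6,4)B 3/3 ✓
Unsatisfied: (1,1), (1,4), (2,2), (3,2), (4,3), (4,4), (5,2), (6,2) — 8 in total.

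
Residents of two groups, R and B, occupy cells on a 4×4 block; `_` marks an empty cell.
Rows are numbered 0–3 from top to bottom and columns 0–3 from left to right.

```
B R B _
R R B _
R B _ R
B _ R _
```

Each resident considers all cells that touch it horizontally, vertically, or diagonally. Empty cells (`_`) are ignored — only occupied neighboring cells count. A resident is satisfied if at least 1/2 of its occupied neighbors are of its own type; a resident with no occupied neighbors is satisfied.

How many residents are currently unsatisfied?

6

Row 0: (0,0)B 0/3 ✗ · (0,1)R 2/5 ✗ · (0,2)B 1/3 ✗
Row 1: (1,0)R 3/5 ✓ · (1,1)R 3/7 ✗ · (1,2)B 2/5 ✗
Row 2: (2,0)R 2/4 ✓ · (2,1)B 2/6 ✗ · (2,3)R 1/2 ✓
Row 3: (3,0)B 1/2 ✓ · (3,2)R 1/2 ✓
Unsatisfied: (0,0), (0,1), (0,2), (1,1), (1,2), (2,1) — 6 in total.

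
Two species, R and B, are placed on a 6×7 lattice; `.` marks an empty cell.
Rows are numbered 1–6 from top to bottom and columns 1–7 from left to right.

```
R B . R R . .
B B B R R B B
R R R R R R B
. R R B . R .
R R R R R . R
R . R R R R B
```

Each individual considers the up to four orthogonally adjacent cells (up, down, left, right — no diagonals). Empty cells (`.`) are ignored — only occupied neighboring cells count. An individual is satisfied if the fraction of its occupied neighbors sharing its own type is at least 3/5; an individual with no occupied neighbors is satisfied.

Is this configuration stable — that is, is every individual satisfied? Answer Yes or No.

No

Row 1: (1,1)R 0/2 ✗ · (1,2)B 1/2 ✗ · (1,4)R 2/2 ✓ · (1,5)R 2/2 ✓
Row 2: (2,1)B 1/3 ✗ · (2,2)B 3/4 ✓ · (2,3)B 1/3 ✗ · (2,4)R 3/4 ✓ · (2,5)R 3/4 ✓ · (2,6)B 1/3 ✗ · (2,7)B 2/2 ✓
Row 3: (3,1)R 1/2 ✗ · (3,2)R 3/4 ✓ · (3,3)R 3/4 ✓ · (3,4)R 3/4 ✓ · (3,5)R 3/3 ✓ · (3,6)R 2/4 ✗ · (3,7)B 1/2 ✗
Row 4: (4,2)R 3/3 ✓ · (4,3)R 3/4 ✓ · (4,4)B 0/3 ✗ · (4,6)R 1/1 ✓
Row 5: (5,1)R 2/2 ✓ · (5,2)R 3/3 ✓ · (5,3)R 4/4 ✓ · (5,4)R 3/4 ✓ · (5,5)R 2/2 ✓ · (5,7)R 0/1 ✗
Row 6: (6,1)R 1/1 ✓ · (6,3)R 2/2 ✓ · (6,4)R 3/3 ✓ · (6,5)R 3/3 ✓ · (6,6)R 1/2 ✗ · (6,7)B 0/2 ✗
For instance (1,1) has only 0/2 same-type neighbors, below 3/5.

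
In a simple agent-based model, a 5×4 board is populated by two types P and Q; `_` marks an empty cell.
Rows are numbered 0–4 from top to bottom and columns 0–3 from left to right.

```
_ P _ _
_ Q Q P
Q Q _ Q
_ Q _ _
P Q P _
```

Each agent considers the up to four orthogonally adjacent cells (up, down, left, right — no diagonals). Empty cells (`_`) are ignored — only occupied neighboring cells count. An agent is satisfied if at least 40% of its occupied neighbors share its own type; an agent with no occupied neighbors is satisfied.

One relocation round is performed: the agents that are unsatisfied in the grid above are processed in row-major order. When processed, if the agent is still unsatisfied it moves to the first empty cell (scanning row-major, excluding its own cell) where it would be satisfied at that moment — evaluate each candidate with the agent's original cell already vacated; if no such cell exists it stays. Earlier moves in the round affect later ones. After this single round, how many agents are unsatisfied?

Initially unsatisfied (in order): (0,1), (1,3), (2,3), (4,0), (4,1), (4,2).
  (0,1) → (0,0).
  (1,3) → (0,1).
  (2,3): now satisfied by earlier moves; stays.
  (4,0) → (0,2).
  (4,1): now satisfied by earlier moves; stays.
  (4,2) → (0,3).
Resulting grid:
P P P P
_ Q Q _
Q Q _ Q
_ Q _ _
_ Q _ _
All satisfied now.

0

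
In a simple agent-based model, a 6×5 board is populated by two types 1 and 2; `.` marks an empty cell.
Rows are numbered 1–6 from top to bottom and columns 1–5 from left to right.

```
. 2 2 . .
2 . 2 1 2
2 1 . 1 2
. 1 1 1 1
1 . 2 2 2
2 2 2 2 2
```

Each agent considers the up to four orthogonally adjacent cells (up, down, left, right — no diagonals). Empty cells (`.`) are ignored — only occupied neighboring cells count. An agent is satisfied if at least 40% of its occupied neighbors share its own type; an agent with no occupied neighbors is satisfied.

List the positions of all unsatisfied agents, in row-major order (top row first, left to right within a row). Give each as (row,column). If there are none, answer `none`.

(2,4), (3,5), (4,5), (5,1)

Row 1: (1,2)2 1/1 satisfied · (1,3)2 2/2 satisfied
Row 2: (2,1)2 1/1 satisfied · (2,3)2 1/2 satisfied · (2,4)1 1/3 not · (2,5)2 1/2 satisfied
Row 3: (3,1)2 1/2 satisfied · (3,2)1 1/2 satisfied · (3,4)1 2/3 satisfied · (3,5)2 1/3 not
Row 4: (4,2)1 2/2 satisfied · (4,3)1 2/3 satisfied · (4,4)1 3/4 satisfied · (4,5)1 1/3 not
Row 5: (5,1)1 0/1 not · (5,3)2 2/3 satisfied · (5,4)2 3/4 satisfied · (5,5)2 2/3 satisfied
Row 6: (6,1)2 1/2 satisfied · (6,2)2 2/2 satisfied · (6,3)2 3/3 satisfied · (6,4)2 3/3 satisfied · (6,5)2 2/2 satisfied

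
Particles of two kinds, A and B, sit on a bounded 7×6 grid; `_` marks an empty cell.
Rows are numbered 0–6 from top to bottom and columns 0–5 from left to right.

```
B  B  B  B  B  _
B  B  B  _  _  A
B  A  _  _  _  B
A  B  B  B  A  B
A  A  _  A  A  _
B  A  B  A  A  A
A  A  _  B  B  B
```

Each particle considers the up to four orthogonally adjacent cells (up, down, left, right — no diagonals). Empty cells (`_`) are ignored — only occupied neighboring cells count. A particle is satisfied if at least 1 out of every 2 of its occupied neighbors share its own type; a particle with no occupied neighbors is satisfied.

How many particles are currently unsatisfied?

9

Row 0: (0,0)B 2/2 satisfied · (0,1)B 3/3 satisfied · (0,2)B 3/3 satisfied · (0,3)B 2/2 satisfied · (0,4)B 1/1 satisfied
Row 1: (1,0)B 3/3 satisfied · (1,1)B 3/4 satisfied · (1,2)B 2/2 satisfied · (1,5)A 0/1 not
Row 2: (2,0)B 1/3 not · (2,1)A 0/3 not · (2,5)B 1/2 satisfied
Row 3: (3,0)A 1/3 not · (3,1)B 1/4 not · (3,2)B 2/2 satisfied · (3,3)B 1/3 not · (3,4)A 1/3 not · (3,5)B 1/2 satisfied
Row 4: (4,0)A 2/3 satisfied · (4,1)A 2/3 satisfied · (4,3)A 2/3 satisfied · (4,4)A 3/3 satisfied
Row 5: (5,0)B 0/3 not · (5,1)A 2/4 satisfied · (5,2)B 0/2 not · (5,3)A 2/4 satisfied · (5,4)A 3/4 satisfied · (5,5)A 1/2 satisfied
Row 6: (6,0)A 1/2 satisfied · (6,1)A 2/2 satisfied · (6,3)B 1/2 satisfied · (6,4)B 2/3 satisfied · (6,5)B 1/2 satisfied
Unsatisfied: (1,5), (2,0), (2,1), (3,0), (3,1), (3,3), (3,4), (5,0), (5,2) — 9 in total.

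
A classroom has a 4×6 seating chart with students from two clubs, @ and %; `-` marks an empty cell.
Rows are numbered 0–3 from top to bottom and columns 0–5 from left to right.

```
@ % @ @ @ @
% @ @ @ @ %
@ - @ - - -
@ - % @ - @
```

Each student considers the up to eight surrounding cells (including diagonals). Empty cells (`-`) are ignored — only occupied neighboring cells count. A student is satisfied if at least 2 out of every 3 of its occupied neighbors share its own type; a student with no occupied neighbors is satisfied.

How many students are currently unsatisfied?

(0,0)@ 1/3 ✗
(0,1)% 1/5 ✗
(0,2)@ 4/5 ✓
(0,3)@ 5/5 ✓
(0,4)@ 4/5 ✓
(0,5)@ 2/3 ✓
(1,0)% 1/4 ✗
(1,1)@ 5/7 ✓
(1,2)@ 5/6 ✓
(1,3)@ 6/6 ✓
(1,4)@ 4/5 ✓
(1,5)% 0/3 ✗
(2,0)@ 2/3 ✓
(2,2)@ 4/5 ✓
(3,0)@ 1/1 ✓
(3,2)% 0/2 ✗
(3,3)@ 1/2 ✗
(3,5)@ 0/0 ✓
Unsatisfied: (0,0), (0,1), (1,0), (1,5), (3,2), (3,3) — 6 in total.

6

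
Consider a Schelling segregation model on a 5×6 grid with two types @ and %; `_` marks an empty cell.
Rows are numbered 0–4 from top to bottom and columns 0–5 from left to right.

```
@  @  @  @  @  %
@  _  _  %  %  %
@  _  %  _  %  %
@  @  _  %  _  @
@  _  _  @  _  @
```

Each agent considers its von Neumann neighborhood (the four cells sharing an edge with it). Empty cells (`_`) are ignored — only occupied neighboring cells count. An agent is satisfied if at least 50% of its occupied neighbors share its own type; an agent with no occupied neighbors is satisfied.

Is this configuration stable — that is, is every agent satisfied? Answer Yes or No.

No

(0,0)@ 2/2 satisfied
(0,1)@ 2/2 satisfied
(0,2)@ 2/2 satisfied
(0,3)@ 2/3 satisfied
(0,4)@ 1/3 not
(0,5)% 1/2 satisfied
(1,0)@ 2/2 satisfied
(1,3)% 1/2 satisfied
(1,4)% 3/4 satisfied
(1,5)% 3/3 satisfied
(2,0)@ 2/2 satisfied
(2,2)% 0/0 satisfied
(2,4)% 2/2 satisfied
(2,5)% 2/3 satisfied
(3,0)@ 3/3 satisfied
(3,1)@ 1/1 satisfied
(3,3)% 0/1 not
(3,5)@ 1/2 satisfied
(4,0)@ 1/1 satisfied
(4,3)@ 0/1 not
(4,5)@ 1/1 satisfied
For instance (0,4) has only 1/3 same-type neighbors, below 1/2.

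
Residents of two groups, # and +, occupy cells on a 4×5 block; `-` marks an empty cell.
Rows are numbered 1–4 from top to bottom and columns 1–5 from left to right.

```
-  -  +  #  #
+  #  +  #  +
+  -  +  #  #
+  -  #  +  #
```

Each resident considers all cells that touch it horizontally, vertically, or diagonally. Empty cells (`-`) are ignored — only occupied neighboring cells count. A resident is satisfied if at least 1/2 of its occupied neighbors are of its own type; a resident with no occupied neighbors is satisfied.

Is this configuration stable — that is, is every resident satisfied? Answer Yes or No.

Row 1: (1,3)+ 1/4 ✗ · (1,4)# 2/5 ✗ · (1,5)# 2/3 ✓
Row 2: (2,1)+ 1/2 ✓ · (2,2)# 0/5 ✗ · (2,3)+ 2/6 ✗ · (2,4)# 4/8 ✓ · (2,5)+ 0/5 ✗
Row 3: (3,1)+ 2/3 ✓ · (3,3)+ 2/6 ✗ · (3,4)# 4/8 ✓ · (3,5)# 3/5 ✓
Row 4: (4,1)+ 1/1 ✓ · (4,3)# 1/3 ✗ · (4,4)+ 1/5 ✗ · (4,5)# 2/3 ✓
For instance (1,3) has only 1/4 same-type neighbors, below 1/2.

No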